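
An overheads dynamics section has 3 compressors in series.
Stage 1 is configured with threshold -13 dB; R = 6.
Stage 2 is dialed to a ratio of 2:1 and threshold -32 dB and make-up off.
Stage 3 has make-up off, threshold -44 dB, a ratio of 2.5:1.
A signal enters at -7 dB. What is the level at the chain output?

Stage 1: -7 dB is 6 dB over -13 dB; at 6:1 that becomes 1 dB over, giving -12 dB.
Stage 2: overshoot 20 dB → 20/2 = 10 dB → -22 dB.
Stage 3: overshoot 22 dB → 22/2.5 = 8.8 dB → -35.2 dB.

-35.2 dB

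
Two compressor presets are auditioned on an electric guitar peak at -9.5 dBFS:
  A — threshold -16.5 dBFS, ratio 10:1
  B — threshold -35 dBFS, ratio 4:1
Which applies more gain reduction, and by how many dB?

B, by 12.825 dB

A: overshoot 7 dB → output overshoot 0.7 dB → GR 6.3 dB.
B: overshoot 25.5 dB → output overshoot 6.375 dB → GR 19.125 dB.
B reduces 12.825 dB more.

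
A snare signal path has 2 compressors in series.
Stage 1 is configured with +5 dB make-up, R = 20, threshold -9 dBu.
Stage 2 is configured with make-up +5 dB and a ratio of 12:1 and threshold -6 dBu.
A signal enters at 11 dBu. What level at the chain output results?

Stage 1: 20 dB above -9 dBu, reduced 20:1 to 1 dB above → -8 dBu; +5 dB make-up → -3 dBu.
Stage 2: 3 dB above -6 dBu, reduced 12:1 to 0.25 dB above → -5.75 dBu; +5 dB make-up → -0.75 dBu.

-0.75 dBu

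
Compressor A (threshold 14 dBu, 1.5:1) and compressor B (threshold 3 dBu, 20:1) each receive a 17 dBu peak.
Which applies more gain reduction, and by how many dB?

A: GR = 3 − 3/1.5 = 1 dB.
B: GR = 14 − 14/20 = 13.3 dB.
Difference: 12.3 dB in favour of B.

B, by 12.3 dB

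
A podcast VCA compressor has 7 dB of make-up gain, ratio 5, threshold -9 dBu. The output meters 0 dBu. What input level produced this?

Stripping the +7 dB make-up gives -7 dBu at the gain stage.
Post-compression overshoot = -7 − (-9) = 2 dB.
Input overshoot = R × output overshoot = 10 dB → input = -9 + 10 = 1 dBu.

1 dBu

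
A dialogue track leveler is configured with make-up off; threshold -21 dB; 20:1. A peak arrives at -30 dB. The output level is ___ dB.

-30 dB is 9 dB below the -21 dB threshold, so no gain reduction is applied.
Output = input = -30 dB.

-30 dB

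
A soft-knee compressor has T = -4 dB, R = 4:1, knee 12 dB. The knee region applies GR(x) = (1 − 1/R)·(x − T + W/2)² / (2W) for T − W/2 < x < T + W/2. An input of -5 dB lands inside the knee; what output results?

x − T + W/2 = -5 − (-4) + 6 = 5.
GR = (1 − 1/4) × 5² / 24 = 0.75 × 25 / 24 = 0.78125 dB.
Output = -5 − 0.78125 = -5.78125 dB.

-5.78125 dB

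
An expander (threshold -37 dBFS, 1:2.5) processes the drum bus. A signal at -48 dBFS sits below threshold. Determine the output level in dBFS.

Below threshold, a 1:2.5 expander applies gain = (2.5−1)×(T − x) of attenuation.
(2.5−1) × 11 = 16.5 dB, so output = -48 − 16.5 = -64.5 dBFS.

-64.5 dBFS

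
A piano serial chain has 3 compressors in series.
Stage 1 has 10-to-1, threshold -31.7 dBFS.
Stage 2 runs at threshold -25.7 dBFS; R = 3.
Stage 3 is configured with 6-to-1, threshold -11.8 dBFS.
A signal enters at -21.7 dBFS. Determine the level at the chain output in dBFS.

Stage 1: -21.7 dBFS is 10 dB over -31.7 dBFS; at 10:1 that becomes 1 dB over, giving -30.7 dBFS.
Stage 2: -30.7 dBFS ≤ -25.7 dBFS, so stage 2 doesn't engage; output -30.7 dBFS.
Stage 3: -30.7 dBFS ≤ -11.8 dBFS, so stage 3 doesn't engage; output -30.7 dBFS.

-30.7 dBFS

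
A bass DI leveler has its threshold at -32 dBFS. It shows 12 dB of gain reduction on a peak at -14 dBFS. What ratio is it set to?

Input overshoot = -14 − (-32) = 18 dB.
Output overshoot = 18 − 12 = 6 dB.
Ratio = input overshoot / output overshoot = 18 / 6 = 3.

3:1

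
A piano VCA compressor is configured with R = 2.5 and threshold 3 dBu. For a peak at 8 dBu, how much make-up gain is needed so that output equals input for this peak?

Overshoot 5 dB → 5/2.5 = 2 dB after compression, so the compressed level is 3 + 2 = 5 dBu.
Make-up = target − compressed = 8 − 5 = 3 dB.

3 dB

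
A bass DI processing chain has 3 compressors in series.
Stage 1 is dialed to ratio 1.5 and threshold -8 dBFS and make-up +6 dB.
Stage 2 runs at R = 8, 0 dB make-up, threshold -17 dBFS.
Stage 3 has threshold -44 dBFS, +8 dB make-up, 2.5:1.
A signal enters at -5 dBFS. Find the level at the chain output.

Stage 1: overshoot 3 dB → 3/1.5 = 2 dB → -6 dBFS; +6 dB make-up → 0 dBFS.
Stage 2: 0 dBFS is 17 dB over -17 dBFS; at 8:1 that becomes 2.125 dB over, giving -14.875 dBFS.
Stage 3: overshoot 29.125 dB → 29.125/2.5 = 11.65 dB → -32.35 dBFS; +8 dB make-up → -24.35 dBFS.

-24.35 dBFS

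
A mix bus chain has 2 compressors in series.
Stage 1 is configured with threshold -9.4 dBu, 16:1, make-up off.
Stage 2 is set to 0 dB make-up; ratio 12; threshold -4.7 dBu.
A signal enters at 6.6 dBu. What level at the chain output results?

Stage 1: overshoot 16 dB → 16/16 = 1 dB → -8.4 dBu.
Stage 2: below threshold (-8.4 ≤ -4.7); passes unchanged; output -8.4 dBu.

-8.4 dBu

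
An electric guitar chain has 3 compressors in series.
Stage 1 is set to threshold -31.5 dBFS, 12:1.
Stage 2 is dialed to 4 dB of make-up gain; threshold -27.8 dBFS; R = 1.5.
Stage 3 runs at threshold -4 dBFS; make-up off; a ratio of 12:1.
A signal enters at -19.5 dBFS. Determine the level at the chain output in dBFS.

-26.5 dBFS

Stage 1: 12 dB above -31.5 dBFS, reduced 12:1 to 1 dB above → -30.5 dBFS.
Stage 2: -30.5 dBFS ≤ -27.8 dBFS, so stage 2 doesn't engage; make-up brings it to -26.5 dBFS.
Stage 3: below threshold (-26.5 ≤ -4); passes unchanged; output -26.5 dBFS.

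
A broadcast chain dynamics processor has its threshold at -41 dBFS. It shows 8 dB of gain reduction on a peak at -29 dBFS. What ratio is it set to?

Input overshoot = -29 − (-41) = 12 dB.
Output overshoot = 12 − 8 = 4 dB.
Ratio = input overshoot / output overshoot = 12 / 4 = 3.

3:1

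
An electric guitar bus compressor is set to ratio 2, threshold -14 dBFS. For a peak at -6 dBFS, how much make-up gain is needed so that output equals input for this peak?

4 dB

Overshoot 8 dB → 8/2 = 4 dB after compression, so the compressed level is -14 + 4 = -10 dBFS.
Make-up = target − compressed = -6 − (-10) = 4 dB.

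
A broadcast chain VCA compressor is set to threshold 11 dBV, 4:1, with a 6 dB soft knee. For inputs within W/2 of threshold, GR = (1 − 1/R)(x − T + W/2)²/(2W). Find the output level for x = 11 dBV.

x − T + W/2 = 11 − 11 + 3 = 3.
GR = (1 − 1/4) × 3² / 12 = 0.75 × 9 / 12 = 0.5625 dB.
Output = 11 − 0.5625 = 10.4375 dBV.

10.4375 dBV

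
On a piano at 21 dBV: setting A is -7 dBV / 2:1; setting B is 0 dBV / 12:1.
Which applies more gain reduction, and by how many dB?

B, by 5.25 dB

A: GR = 28 − 28/2 = 14 dB.
B: GR = 21 − 21/12 = 19.25 dB.
B reduces 5.25 dB more.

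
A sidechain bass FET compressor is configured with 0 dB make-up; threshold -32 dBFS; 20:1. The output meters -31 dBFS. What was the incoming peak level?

-12 dBFS

The compressed level sits -31 − (-32) = 1 dB over threshold.
Before 20:1 compression the overshoot was 1 × 20 = 20 dB, so input = -32 + 20 = -12 dBFS.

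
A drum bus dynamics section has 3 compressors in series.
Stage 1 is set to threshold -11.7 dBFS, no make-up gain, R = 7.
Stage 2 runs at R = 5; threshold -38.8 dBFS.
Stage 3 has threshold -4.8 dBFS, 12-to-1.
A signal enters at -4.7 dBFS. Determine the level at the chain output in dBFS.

Stage 1: 7 dB above -11.7 dBFS, reduced 7:1 to 1 dB above → -10.7 dBFS.
Stage 2: overshoot 28.1 dB → 28.1/5 = 5.62 dB → -33.18 dBFS.
Stage 3: below threshold (-33.18 ≤ -4.8); passes unchanged; output -33.18 dBFS.

-33.18 dBFS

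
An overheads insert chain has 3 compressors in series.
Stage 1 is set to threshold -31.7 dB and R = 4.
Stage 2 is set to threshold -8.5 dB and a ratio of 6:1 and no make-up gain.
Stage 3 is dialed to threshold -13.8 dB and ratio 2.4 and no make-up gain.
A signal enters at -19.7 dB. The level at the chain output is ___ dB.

-28.7 dB

Stage 1: 12 dB above -31.7 dB, reduced 4:1 to 3 dB above → -28.7 dB.
Stage 2: below threshold (-28.7 ≤ -8.5); passes unchanged; output -28.7 dB.
Stage 3: below threshold (-28.7 ≤ -13.8); passes unchanged; output -28.7 dB.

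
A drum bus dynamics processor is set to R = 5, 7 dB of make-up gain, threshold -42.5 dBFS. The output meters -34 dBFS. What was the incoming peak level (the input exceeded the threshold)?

-35 dBFS

Stripping the +7 dB make-up gives -41 dBFS at the gain stage.
The compressed level sits -41 − (-42.5) = 1.5 dB over threshold.
Input overshoot = R × output overshoot = 7.5 dB → input = -42.5 + 7.5 = -35 dBFS.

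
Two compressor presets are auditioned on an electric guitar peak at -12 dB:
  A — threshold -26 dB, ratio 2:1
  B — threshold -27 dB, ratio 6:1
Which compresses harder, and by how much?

B, by 5.5 dB

A: GR = 14 − 14/2 = 7 dB.
B: GR = 15 − 15/6 = 12.5 dB.
B reduces 5.5 dB more.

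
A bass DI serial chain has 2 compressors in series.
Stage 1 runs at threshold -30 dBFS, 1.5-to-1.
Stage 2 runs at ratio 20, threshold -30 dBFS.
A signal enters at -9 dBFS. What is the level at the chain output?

Stage 1: 21 dB above -30 dBFS, reduced 1.5:1 to 14 dB above → -16 dBFS.
Stage 2: -16 dBFS is 14 dB over -30 dBFS; at 20:1 that becomes 0.7 dB over, giving -29.3 dBFS.

-29.3 dBFS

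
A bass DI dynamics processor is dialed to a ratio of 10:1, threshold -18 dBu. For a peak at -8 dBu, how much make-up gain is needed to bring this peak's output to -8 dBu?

9 dB

Without make-up, output = threshold + overshoot/10 = -18 + 1 = -17 dBu.
Gap to target: 9 dB.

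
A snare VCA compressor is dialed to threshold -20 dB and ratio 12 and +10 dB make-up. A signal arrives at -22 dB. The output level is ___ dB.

-12 dB

-22 dB is 2 dB below the -20 dB threshold, so no gain reduction is applied.
Make-up gain adds 10 dB: -22 + 10 = -12 dB.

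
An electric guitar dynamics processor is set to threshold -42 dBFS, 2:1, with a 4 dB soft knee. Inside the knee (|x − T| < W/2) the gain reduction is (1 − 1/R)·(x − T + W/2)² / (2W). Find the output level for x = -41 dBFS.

-41.5625 dBFS

x − T + W/2 = -41 − (-42) + 2 = 3.
GR = (1 − 1/2) × 3² / 8 = 0.5 × 9 / 8 = 0.5625 dB.
Output = -41 − 0.5625 = -41.5625 dBFS.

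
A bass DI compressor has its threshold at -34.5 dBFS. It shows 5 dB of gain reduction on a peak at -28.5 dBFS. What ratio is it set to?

6:1

Input overshoot = -28.5 − (-34.5) = 6 dB.
Output overshoot = 6 − 5 = 1 dB.
Ratio = input overshoot / output overshoot = 6 / 1 = 6.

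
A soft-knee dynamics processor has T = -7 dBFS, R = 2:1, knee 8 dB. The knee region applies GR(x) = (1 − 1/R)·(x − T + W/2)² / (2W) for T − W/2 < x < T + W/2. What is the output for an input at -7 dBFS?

-7.5 dBFS

x − T + W/2 = -7 − (-7) + 4 = 4.
GR = (1 − 1/2) × 4² / 16 = 0.5 × 16 / 16 = 0.5 dB.
Output = -7 − 0.5 = -7.5 dBFS.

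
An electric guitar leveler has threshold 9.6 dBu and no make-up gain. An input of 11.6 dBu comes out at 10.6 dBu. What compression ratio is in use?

Input overshoot = 11.6 − 9.6 = 2 dB; output overshoot = 10.6 − 9.6 = 1 dB.
Ratio = 2 / 1 = 2.

2:1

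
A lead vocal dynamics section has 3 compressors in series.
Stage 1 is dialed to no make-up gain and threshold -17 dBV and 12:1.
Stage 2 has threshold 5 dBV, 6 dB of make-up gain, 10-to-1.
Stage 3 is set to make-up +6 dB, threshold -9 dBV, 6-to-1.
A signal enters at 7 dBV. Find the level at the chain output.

Stage 1: overshoot 24 dB → 24/12 = 2 dB → -15 dBV.
Stage 2: -15 dBV ≤ 5 dBV, so stage 2 doesn't engage; make-up brings it to -9 dBV.
Stage 3: below threshold (-9 ≤ -9); passes unchanged; make-up brings it to -3 dBV.

-3 dBV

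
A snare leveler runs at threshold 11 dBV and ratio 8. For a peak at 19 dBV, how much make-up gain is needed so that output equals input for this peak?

Overshoot 8 dB → 8/8 = 1 dB after compression, so the compressed level is 11 + 1 = 12 dBV.
Make-up = target − compressed = 19 − 12 = 7 dB.

7 dB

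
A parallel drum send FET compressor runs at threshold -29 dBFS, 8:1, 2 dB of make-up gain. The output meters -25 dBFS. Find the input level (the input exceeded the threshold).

-13 dBFS

Stripping the +2 dB make-up gives -27 dBFS at the gain stage.
That's 2 dB above the -29 dBFS threshold.
Undo the ratio: input overshoot = 2 × 8 = 16 dB, giving input = -13 dBFS.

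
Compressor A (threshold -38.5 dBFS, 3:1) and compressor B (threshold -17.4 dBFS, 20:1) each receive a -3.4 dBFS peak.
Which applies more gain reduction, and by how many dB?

A: GR = 35.1 − 35.1/3 = 23.4 dB.
B: GR = 14 − 14/20 = 13.3 dB.
Difference: 10.1 dB in favour of A.

A, by 10.1 dB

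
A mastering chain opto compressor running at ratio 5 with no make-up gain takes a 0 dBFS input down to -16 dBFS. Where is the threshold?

Let T be the threshold. Output overshoot = (input overshoot)/R, so -16 − T = (0 − T)/5.
5·(-16 − T) = 0 − T → 4·T = -80 − 0 = -80.
T = -80/4 = -20 dBFS.

-20 dBFS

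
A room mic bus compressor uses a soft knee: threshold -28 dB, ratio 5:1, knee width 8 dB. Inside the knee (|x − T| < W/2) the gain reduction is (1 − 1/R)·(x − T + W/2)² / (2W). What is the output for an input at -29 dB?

-29.45 dB

x − T + W/2 = -29 − (-28) + 4 = 3.
GR = (1 − 1/5) × 3² / 16 = 0.8 × 9 / 16 = 0.45 dB.
Output = -29 − 0.45 = -29.45 dB.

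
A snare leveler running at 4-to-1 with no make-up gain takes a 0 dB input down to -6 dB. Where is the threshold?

-8 dB

Let T be the threshold. Output overshoot = (input overshoot)/R, so -6 − T = (0 − T)/4.
4·(-6 − T) = 0 − T → 3·T = -24 − 0 = -24.
T = -24/3 = -8 dB.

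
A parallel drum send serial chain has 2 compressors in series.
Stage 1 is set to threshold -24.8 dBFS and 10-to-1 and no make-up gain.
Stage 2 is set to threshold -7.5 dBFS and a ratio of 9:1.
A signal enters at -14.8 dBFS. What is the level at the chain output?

Stage 1: 10 dB above -24.8 dBFS, reduced 10:1 to 1 dB above → -23.8 dBFS.
Stage 2: below threshold (-23.8 ≤ -7.5); passes unchanged; output -23.8 dBFS.

-23.8 dBFS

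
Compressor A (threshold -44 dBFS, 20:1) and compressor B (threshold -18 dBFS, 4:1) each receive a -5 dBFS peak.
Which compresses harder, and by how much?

A: GR = 39 − 39/20 = 37.05 dB.
B: GR = 13 − 13/4 = 9.75 dB.
Difference: 27.3 dB in favour of A.

A, by 27.3 dB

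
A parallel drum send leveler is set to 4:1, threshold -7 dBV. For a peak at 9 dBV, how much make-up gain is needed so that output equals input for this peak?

12 dB

Without make-up, output = threshold + overshoot/4 = -7 + 4 = -3 dBV.
Gap to target: 12 dB.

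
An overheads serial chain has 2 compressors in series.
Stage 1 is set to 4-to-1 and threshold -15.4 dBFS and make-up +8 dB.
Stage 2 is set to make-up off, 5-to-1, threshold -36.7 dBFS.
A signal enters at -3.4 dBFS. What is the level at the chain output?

Stage 1: 12 dB above -15.4 dBFS, reduced 4:1 to 3 dB above → -12.4 dBFS; +8 dB make-up → -4.4 dBFS.
Stage 2: overshoot 32.3 dB → 32.3/5 = 6.46 dB → -30.24 dBFS.

-30.24 dBFS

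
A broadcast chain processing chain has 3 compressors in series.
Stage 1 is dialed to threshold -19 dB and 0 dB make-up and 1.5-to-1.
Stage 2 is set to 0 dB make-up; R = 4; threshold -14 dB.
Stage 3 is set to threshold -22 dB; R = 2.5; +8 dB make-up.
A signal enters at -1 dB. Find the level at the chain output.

Stage 1: -1 dB is 18 dB over -19 dB; at 1.5:1 that becomes 12 dB over, giving -7 dB.
Stage 2: overshoot 7 dB → 7/4 = 1.75 dB → -12.25 dB.
Stage 3: overshoot 9.75 dB → 9.75/2.5 = 3.9 dB → -18.1 dB; +8 dB make-up → -10.1 dB.

-10.1 dB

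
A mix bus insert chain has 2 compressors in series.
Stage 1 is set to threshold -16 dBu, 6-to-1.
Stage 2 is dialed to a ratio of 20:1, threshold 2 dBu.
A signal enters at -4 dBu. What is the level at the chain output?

Stage 1: -4 dBu is 12 dB over -16 dBu; at 6:1 that becomes 2 dB over, giving -14 dBu.
Stage 2: -14 dBu ≤ 2 dBu, so stage 2 doesn't engage; output -14 dBu.

-14 dBu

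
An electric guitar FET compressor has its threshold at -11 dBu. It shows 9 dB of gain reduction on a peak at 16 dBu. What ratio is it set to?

1.5:1

Input overshoot = 16 − (-11) = 27 dB.
Output overshoot = 27 − 9 = 18 dB.
Ratio = input overshoot / output overshoot = 27 / 18 = 1.5.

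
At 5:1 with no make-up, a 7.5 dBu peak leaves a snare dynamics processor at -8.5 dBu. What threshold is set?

-12.5 dBu

Let T be the threshold. Output overshoot = (input overshoot)/R, so -8.5 − T = (7.5 − T)/5.
5·(-8.5 − T) = 7.5 − T → 4·T = -42.5 − 7.5 = -50.
T = -50/4 = -12.5 dBu.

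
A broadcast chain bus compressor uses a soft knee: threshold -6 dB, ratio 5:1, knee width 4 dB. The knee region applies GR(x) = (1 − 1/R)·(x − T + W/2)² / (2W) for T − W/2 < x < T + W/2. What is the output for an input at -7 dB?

x − T + W/2 = -7 − (-6) + 2 = 1.
GR = (1 − 1/5) × 1² / 8 = 0.8 × 1 / 8 = 0.1 dB.
Output = -7 − 0.1 = -7.1 dB.

-7.1 dB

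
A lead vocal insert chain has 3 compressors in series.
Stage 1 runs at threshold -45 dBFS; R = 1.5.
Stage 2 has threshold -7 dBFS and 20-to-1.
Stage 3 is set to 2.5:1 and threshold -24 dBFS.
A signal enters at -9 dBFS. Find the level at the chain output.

-22.8 dBFS

Stage 1: -9 dBFS is 36 dB over -45 dBFS; at 1.5:1 that becomes 24 dB over, giving -21 dBFS.
Stage 2: below threshold (-21 ≤ -7); passes unchanged; output -21 dBFS.
Stage 3: overshoot 3 dB → 3/2.5 = 1.2 dB → -22.8 dBFS.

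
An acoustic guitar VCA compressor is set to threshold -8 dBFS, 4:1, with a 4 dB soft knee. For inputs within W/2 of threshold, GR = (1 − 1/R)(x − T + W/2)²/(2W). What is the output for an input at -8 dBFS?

-8.375 dBFS

x − T + W/2 = -8 − (-8) + 2 = 2.
GR = (1 − 1/4) × 2² / 8 = 0.75 × 4 / 8 = 0.375 dB.
Output = -8 − 0.375 = -8.375 dBFS.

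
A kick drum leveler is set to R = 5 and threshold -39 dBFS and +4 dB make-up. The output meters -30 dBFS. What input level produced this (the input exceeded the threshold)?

Before make-up, the level was -30 − 4 = -34 dBFS.
That's 5 dB above the -39 dBFS threshold.
Undo the ratio: input overshoot = 5 × 5 = 25 dB, giving input = -14 dBFS.

-14 dBFS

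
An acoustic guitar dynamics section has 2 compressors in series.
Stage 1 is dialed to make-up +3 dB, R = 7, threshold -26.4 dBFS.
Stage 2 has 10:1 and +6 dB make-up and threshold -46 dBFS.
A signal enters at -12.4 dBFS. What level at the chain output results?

-37.54 dBFS

Stage 1: overshoot 14 dB → 14/7 = 2 dB → -24.4 dBFS; +3 dB make-up → -21.4 dBFS.
Stage 2: 24.6 dB above -46 dBFS, reduced 10:1 to 2.46 dB above → -43.54 dBFS; +6 dB make-up → -37.54 dBFS.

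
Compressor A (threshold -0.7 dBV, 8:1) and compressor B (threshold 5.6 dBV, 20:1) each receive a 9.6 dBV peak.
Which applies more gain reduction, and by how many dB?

A: GR = 10.3 − 10.3/8 = 9.0125 dB.
B: GR = 4 − 4/20 = 3.8 dB.
Difference: 5.2125 dB in favour of A.

A, by 5.2125 dB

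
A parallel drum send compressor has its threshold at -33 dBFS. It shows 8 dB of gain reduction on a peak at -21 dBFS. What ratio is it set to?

Input overshoot = -21 − (-33) = 12 dB.
Output overshoot = 12 − 8 = 4 dB.
Ratio = input overshoot / output overshoot = 12 / 4 = 3.

3:1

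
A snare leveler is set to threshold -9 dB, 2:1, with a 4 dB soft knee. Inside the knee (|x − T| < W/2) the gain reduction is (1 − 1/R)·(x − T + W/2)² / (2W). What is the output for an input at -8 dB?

x − T + W/2 = -8 − (-9) + 2 = 3.
GR = (1 − 1/2) × 3² / 8 = 0.5 × 9 / 8 = 0.5625 dB.
Output = -8 − 0.5625 = -8.5625 dB.

-8.5625 dB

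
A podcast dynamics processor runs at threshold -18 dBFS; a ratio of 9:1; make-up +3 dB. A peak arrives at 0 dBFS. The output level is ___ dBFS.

-13 dBFS

The input is 18 dB above the -18 dBFS threshold.
The 18 dB excess becomes 2 dB after 9:1 reduction.
Output = -18 + 2 = -16 dBFS; make-up adds 3 dB, giving -13 dBFS.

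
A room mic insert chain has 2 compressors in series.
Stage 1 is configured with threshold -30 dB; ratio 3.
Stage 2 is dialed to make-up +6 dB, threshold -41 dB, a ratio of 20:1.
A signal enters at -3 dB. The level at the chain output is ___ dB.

Stage 1: overshoot 27 dB → 27/3 = 9 dB → -21 dB.
Stage 2: overshoot 20 dB → 20/20 = 1 dB → -40 dB; +6 dB make-up → -34 dB.

-34 dB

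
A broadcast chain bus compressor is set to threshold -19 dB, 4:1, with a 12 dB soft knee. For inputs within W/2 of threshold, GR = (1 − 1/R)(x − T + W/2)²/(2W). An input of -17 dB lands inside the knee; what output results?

x − T + W/2 = -17 − (-19) + 6 = 8.
GR = (1 − 1/4) × 8² / 24 = 0.75 × 64 / 24 = 2 dB.
Output = -17 − 2 = -19 dB.

-19 dB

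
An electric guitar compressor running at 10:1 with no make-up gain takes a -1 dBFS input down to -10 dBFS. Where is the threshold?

Gain reduction = -1 − (-10) = 9 dB; output overshoot = GR / (R − 1) = 9 / 9 = 1 dB.
Threshold = output − output overshoot = -10 − 1 = -11 dBFS.

-11 dBFS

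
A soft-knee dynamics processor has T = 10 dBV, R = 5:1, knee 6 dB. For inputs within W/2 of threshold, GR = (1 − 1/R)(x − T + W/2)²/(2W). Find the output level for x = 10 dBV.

9.4 dBV

x − T + W/2 = 10 − 10 + 3 = 3.
GR = (1 − 1/5) × 3² / 12 = 0.8 × 9 / 12 = 0.6 dB.
Output = 10 − 0.6 = 9.4 dBV.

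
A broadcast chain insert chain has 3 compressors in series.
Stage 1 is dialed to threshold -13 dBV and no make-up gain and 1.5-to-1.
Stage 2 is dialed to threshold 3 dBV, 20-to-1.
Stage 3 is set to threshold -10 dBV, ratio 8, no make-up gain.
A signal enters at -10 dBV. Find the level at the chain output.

-11 dBV

Stage 1: -10 dBV is 3 dB over -13 dBV; at 1.5:1 that becomes 2 dB over, giving -11 dBV.
Stage 2: below threshold (-11 ≤ 3); passes unchanged; output -11 dBV.
Stage 3: -11 dBV is at or below the -10 dBV threshold — no compression; output -11 dBV.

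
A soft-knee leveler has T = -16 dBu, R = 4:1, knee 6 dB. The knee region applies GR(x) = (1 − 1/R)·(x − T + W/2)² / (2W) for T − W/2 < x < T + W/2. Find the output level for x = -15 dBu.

x − T + W/2 = -15 − (-16) + 3 = 4.
GR = (1 − 1/4) × 4² / 12 = 0.75 × 16 / 12 = 1 dB.
Output = -15 − 1 = -16 dBu.

-16 dBu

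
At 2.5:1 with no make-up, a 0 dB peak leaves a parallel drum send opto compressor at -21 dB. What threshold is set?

-35 dB

Input is 35 dB above T (since output overshoot × R = input overshoot: (-21 − T)·2.5 = 0 − T gives T = -35 dB).
Check: -35 + (0 − (-35))/2.5 = -35 + 14 = -21 dB. ✓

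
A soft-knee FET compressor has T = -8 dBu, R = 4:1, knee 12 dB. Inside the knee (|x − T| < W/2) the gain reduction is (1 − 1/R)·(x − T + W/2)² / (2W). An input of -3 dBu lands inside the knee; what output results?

x − T + W/2 = -3 − (-8) + 6 = 11.
GR = (1 − 1/4) × 11² / 24 = 0.75 × 121 / 24 = 3.78125 dB.
Output = -3 − 3.78125 = -6.78125 dBu.

-6.78125 dBu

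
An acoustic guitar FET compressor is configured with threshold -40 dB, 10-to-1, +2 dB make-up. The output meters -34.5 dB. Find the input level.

Remove make-up: -34.5 − 2 = -36.5 dB.
Post-compression overshoot = -36.5 − (-40) = 3.5 dB.
Before 10:1 compression the overshoot was 3.5 × 10 = 35 dB, so input = -40 + 35 = -5 dB.

-5 dB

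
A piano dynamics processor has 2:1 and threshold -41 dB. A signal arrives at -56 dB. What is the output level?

-56 dB is 15 dB below the -41 dB threshold, so no gain reduction is applied.
Output = input = -56 dB.

-56 dB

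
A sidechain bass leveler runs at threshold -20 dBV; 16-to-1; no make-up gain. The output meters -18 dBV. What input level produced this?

That's 2 dB above the -20 dBV threshold.
Before 16:1 compression the overshoot was 2 × 16 = 32 dB, so input = -20 + 32 = 12 dBV.

12 dBV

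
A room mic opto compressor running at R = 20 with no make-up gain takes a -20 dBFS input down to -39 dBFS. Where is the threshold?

Gain reduction = -20 − (-39) = 19 dB; output overshoot = GR / (R − 1) = 19 / 19 = 1 dB.
Threshold = output − output overshoot = -39 − 1 = -40 dBFS.

-40 dBFS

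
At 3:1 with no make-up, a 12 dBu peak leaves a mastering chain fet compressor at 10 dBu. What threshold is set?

9 dBu

Let T be the threshold. Output overshoot = (input overshoot)/R, so 10 − T = (12 − T)/3.
3·(10 − T) = 12 − T → 2·T = 30 − 12 = 18.
T = 18/2 = 9 dBu.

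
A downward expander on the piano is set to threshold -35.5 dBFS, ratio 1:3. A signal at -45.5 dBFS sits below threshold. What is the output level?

Undershoot = (-35.5) − (-45.5) = 10 dB.
At 1:3, that expands to 30 dB under threshold.
Output = -35.5 − 30 = -65.5 dBFS.

-65.5 dBFS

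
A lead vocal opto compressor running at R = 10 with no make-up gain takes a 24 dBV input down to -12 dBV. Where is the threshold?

Let T be the threshold. Output overshoot = (input overshoot)/R, so -12 − T = (24 − T)/10.
10·(-12 − T) = 24 − T → 9·T = -120 − 24 = -144.
T = -144/9 = -16 dBV.

-16 dBV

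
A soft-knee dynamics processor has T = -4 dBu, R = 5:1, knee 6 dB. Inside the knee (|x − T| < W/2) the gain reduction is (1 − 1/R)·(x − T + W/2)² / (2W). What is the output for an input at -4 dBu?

-4.6 dBu

x − T + W/2 = -4 − (-4) + 3 = 3.
GR = (1 − 1/5) × 3² / 12 = 0.8 × 9 / 12 = 0.6 dB.
Output = -4 − 0.6 = -4.6 dBu.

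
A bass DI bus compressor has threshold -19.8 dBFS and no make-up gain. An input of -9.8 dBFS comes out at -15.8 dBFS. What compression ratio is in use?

2.5:1

Input overshoot = -9.8 − (-19.8) = 10 dB; output overshoot = -15.8 − (-19.8) = 4 dB.
Ratio = 10 / 4 = 2.5.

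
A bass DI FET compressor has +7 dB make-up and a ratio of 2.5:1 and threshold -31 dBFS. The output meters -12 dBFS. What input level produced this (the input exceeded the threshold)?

Remove make-up: -12 − 7 = -19 dBFS.
The compressed level sits -19 − (-31) = 12 dB over threshold.
Input overshoot = R × output overshoot = 30 dB → input = -31 + 30 = -1 dBFS.

-1 dBFS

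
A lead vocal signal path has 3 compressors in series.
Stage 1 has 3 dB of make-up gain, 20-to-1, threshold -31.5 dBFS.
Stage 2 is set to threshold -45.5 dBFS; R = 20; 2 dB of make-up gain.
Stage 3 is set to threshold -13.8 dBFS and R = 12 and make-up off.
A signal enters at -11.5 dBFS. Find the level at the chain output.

-42.6 dBFS

Stage 1: 20 dB above -31.5 dBFS, reduced 20:1 to 1 dB above → -30.5 dBFS; +3 dB make-up → -27.5 dBFS.
Stage 2: -27.5 dBFS is 18 dB over -45.5 dBFS; at 20:1 that becomes 0.9 dB over, giving -44.6 dBFS; +2 dB make-up → -42.6 dBFS.
Stage 3: -42.6 dBFS ≤ -13.8 dBFS, so stage 3 doesn't engage; output -42.6 dBFS.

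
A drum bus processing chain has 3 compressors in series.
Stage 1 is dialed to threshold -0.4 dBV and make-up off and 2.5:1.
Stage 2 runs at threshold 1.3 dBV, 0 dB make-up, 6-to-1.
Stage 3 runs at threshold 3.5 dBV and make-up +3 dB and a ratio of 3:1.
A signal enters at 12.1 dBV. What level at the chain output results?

Stage 1: 12.1 dBV is 12.5 dB over -0.4 dBV; at 2.5:1 that becomes 5 dB over, giving 4.6 dBV.
Stage 2: 3.3 dB above 1.3 dBV, reduced 6:1 to 0.55 dB above → 1.85 dBV.
Stage 3: 1.85 dBV is at or below the 3.5 dBV threshold — no compression; make-up brings it to 4.85 dBV.

4.85 dBV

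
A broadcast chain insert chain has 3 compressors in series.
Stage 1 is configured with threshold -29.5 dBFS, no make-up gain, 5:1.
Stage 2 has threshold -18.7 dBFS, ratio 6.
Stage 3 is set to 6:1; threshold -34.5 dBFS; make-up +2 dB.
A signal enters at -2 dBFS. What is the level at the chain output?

-30.75 dBFS

Stage 1: overshoot 27.5 dB → 27.5/5 = 5.5 dB → -24 dBFS.
Stage 2: -24 dBFS ≤ -18.7 dBFS, so stage 2 doesn't engage; output -24 dBFS.
Stage 3: 10.5 dB above -34.5 dBFS, reduced 6:1 to 1.75 dB above → -32.75 dBFS; +2 dB make-up → -30.75 dBFS.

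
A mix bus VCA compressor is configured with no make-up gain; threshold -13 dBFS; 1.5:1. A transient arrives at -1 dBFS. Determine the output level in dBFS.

Overshoot: -1 − (-13) = 12 dB.
1.5:1 compression reduces that to 12/1.5 = 8 dB over.
So the level is -13 + 8 = -5 dBFS.

-5 dBFS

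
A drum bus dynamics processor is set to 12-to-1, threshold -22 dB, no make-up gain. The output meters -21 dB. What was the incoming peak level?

That's 1 dB above the -22 dB threshold.
Before 12:1 compression the overshoot was 1 × 12 = 12 dB, so input = -22 + 12 = -10 dB.

-10 dB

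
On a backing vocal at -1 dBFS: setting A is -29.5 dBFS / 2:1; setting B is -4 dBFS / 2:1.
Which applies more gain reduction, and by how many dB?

A: 28.5 dB over, compressed to 14.25 dB over, so 14.25 dB of GR.
B: 3 dB over, compressed to 1.5 dB over, so 1.5 dB of GR.
Difference: 12.75 dB in favour of A.

A, by 12.75 dB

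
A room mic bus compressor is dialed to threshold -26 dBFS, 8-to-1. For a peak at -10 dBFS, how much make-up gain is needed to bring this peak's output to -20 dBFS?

Without make-up, output = threshold + overshoot/8 = -26 + 2 = -24 dBFS.
Gap to target: 4 dB.

4 dB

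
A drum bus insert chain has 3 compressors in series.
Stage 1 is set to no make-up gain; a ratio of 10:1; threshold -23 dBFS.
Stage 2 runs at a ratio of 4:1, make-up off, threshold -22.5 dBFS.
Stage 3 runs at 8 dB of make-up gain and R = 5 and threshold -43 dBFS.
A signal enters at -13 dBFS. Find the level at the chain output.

Stage 1: overshoot 10 dB → 10/10 = 1 dB → -22 dBFS.
Stage 2: overshoot 0.5 dB → 0.5/4 = 0.125 dB → -22.375 dBFS.
Stage 3: overshoot 20.625 dB → 20.625/5 = 4.125 dB → -38.875 dBFS; +8 dB make-up → -30.875 dBFS.

-30.875 dBFS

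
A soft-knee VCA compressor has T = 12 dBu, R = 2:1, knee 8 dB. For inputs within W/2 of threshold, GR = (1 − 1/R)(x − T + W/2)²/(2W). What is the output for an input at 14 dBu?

x − T + W/2 = 14 − 12 + 4 = 6.
GR = (1 − 1/2) × 6² / 16 = 0.5 × 36 / 16 = 1.125 dB.
Output = 14 − 1.125 = 12.875 dBu.

12.875 dBu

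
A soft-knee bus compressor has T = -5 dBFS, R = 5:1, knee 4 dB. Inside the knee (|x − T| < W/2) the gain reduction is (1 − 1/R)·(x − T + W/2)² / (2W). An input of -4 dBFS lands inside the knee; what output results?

-4.9 dBFS

x − T + W/2 = -4 − (-5) + 2 = 3.
GR = (1 − 1/5) × 3² / 8 = 0.8 × 9 / 8 = 0.9 dB.
Output = -4 − 0.9 = -4.9 dBFS.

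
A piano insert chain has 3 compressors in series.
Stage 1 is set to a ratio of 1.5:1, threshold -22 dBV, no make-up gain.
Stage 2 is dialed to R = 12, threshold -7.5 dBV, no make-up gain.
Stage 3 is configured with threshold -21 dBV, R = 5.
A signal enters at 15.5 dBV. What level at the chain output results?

Stage 1: 37.5 dB above -22 dBV, reduced 1.5:1 to 25 dB above → 3 dBV.
Stage 2: overshoot 10.5 dB → 10.5/12 = 0.875 dB → -6.625 dBV.
Stage 3: 14.375 dB above -21 dBV, reduced 5:1 to 2.875 dB above → -18.125 dBV.

-18.125 dBV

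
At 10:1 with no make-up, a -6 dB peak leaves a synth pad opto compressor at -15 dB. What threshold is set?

Gain reduction = -6 − (-15) = 9 dB; output overshoot = GR / (R − 1) = 9 / 9 = 1 dB.
Threshold = output − output overshoot = -15 − 1 = -16 dB.

-16 dB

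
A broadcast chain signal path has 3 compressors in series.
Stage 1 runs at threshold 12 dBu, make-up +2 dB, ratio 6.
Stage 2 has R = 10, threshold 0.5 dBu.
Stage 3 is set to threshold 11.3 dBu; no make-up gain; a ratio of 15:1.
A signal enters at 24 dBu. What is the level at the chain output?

2.05 dBu

Stage 1: 12 dB above 12 dBu, reduced 6:1 to 2 dB above → 14 dBu; +2 dB make-up → 16 dBu.
Stage 2: 16 dBu is 15.5 dB over 0.5 dBu; at 10:1 that becomes 1.55 dB over, giving 2.05 dBu.
Stage 3: 2.05 dBu ≤ 11.3 dBu, so stage 3 doesn't engage; output 2.05 dBu.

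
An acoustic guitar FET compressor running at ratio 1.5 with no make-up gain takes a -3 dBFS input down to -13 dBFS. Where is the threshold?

Input is 30 dB above T (since output overshoot × R = input overshoot: (-13 − T)·1.5 = -3 − T gives T = -33 dBFS).
Check: -33 + (-3 − (-33))/1.5 = -33 + 20 = -13 dBFS. ✓

-33 dBFS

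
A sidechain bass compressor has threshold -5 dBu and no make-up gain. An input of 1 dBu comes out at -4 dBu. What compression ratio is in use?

Input overshoot = 1 − (-5) = 6 dB; output overshoot = -4 − (-5) = 1 dB.
Ratio = 6 / 1 = 6.

6:1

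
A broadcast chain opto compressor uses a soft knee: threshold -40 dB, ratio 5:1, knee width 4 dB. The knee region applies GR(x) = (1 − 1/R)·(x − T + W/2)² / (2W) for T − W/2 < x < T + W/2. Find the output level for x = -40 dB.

-40.4 dB

x − T + W/2 = -40 − (-40) + 2 = 2.
GR = (1 − 1/5) × 2² / 8 = 0.8 × 4 / 8 = 0.4 dB.
Output = -40 − 0.4 = -40.4 dB.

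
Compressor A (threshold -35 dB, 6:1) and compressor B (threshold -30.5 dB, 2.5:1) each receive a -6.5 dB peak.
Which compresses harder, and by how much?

A: GR = 28.5 − 28.5/6 = 23.75 dB.
B: GR = 24 − 24/2.5 = 14.4 dB.
A reduces 9.35 dB more.

A, by 9.35 dB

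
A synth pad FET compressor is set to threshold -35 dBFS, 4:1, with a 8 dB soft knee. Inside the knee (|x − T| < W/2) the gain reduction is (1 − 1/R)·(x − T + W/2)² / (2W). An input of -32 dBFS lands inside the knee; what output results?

x − T + W/2 = -32 − (-35) + 4 = 7.
GR = (1 − 1/4) × 7² / 16 = 0.75 × 49 / 16 = 2.296875 dB.
Output = -32 − 2.296875 = -34.296875 dBFS.

-34.296875 dBFS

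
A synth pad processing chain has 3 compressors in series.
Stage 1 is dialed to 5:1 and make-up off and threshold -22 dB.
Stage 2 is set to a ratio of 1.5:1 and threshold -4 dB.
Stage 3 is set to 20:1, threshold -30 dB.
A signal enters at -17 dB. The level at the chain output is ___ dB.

Stage 1: -17 dB is 5 dB over -22 dB; at 5:1 that becomes 1 dB over, giving -21 dB.
Stage 2: -21 dB is at or below the -4 dB threshold — no compression; output -21 dB.
Stage 3: -21 dB is 9 dB over -30 dB; at 20:1 that becomes 0.45 dB over, giving -29.55 dB.

-29.55 dB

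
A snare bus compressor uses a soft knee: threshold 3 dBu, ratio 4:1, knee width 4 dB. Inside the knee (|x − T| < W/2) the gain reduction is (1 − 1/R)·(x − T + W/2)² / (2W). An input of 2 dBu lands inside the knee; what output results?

x − T + W/2 = 2 − 3 + 2 = 1.
GR = (1 − 1/4) × 1² / 8 = 0.75 × 1 / 8 = 0.09375 dB.
Output = 2 − 0.09375 = 1.90625 dBu.

1.90625 dBu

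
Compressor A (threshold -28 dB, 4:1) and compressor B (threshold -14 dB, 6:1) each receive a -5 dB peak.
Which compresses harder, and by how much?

A: overshoot 23 dB → output overshoot 5.75 dB → GR 17.25 dB.
B: overshoot 9 dB → output overshoot 1.5 dB → GR 7.5 dB.
Difference: 9.75 dB in favour of A.

A, by 9.75 dB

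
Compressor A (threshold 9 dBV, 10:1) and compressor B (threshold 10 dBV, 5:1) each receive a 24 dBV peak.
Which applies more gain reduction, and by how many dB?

A: 15 dB over, compressed to 1.5 dB over, so 13.5 dB of GR.
B: 14 dB over, compressed to 2.8 dB over, so 11.2 dB of GR.
A applies 2.3 dB more gain reduction.

A, by 2.3 dB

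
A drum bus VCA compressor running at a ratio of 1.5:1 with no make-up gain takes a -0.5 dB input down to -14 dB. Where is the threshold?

-41 dB

Gain reduction = -0.5 − (-14) = 13.5 dB; output overshoot = GR / (R − 1) = 13.5 / 0.5 = 27 dB.
Threshold = output − output overshoot = -14 − 27 = -41 dB.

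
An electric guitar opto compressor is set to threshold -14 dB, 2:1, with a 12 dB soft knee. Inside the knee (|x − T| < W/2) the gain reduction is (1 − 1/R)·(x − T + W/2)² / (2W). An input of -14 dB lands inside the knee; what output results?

-14.75 dB

x − T + W/2 = -14 − (-14) + 6 = 6.
GR = (1 − 1/2) × 6² / 24 = 0.5 × 36 / 24 = 0.75 dB.
Output = -14 − 0.75 = -14.75 dB.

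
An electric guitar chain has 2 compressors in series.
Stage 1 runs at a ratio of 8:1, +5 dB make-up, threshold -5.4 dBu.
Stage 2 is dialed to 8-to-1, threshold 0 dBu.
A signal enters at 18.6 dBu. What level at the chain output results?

0.325 dBu

Stage 1: overshoot 24 dB → 24/8 = 3 dB → -2.4 dBu; +5 dB make-up → 2.6 dBu.
Stage 2: 2.6 dB above 0 dBu, reduced 8:1 to 0.325 dB above → 0.325 dBu.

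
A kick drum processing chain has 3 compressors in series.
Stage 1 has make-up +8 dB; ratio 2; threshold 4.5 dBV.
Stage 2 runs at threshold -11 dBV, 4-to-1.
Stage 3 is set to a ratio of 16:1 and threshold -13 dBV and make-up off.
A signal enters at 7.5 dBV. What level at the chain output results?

Stage 1: overshoot 3 dB → 3/2 = 1.5 dB → 6 dBV; +8 dB make-up → 14 dBV.
Stage 2: overshoot 25 dB → 25/4 = 6.25 dB → -4.75 dBV.
Stage 3: -4.75 dBV is 8.25 dB over -13 dBV; at 16:1 that becomes 0.515625 dB over, giving -12.484375 dBV.

-12.484375 dBV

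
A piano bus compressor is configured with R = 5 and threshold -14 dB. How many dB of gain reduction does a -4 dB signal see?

-4 dB exceeds the threshold by 10 dB.
A 5:1 ratio leaves 2 dB of that excess.
GR = overshoot in − overshoot out = 10 − 2 = 8 dB.

8 dB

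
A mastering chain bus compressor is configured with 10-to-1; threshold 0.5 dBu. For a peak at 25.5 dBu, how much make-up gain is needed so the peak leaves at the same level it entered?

22.5 dB

The peak compresses to 0.5 + 25/10 = 3 dBu.
To reach 25.5 dBu requires 25.5 − 3 = 22.5 dB of make-up.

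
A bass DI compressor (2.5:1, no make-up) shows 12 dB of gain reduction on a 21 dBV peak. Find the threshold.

1 dBV

Let T be the threshold. Output overshoot = (input overshoot)/R, so 9 − T = (21 − T)/2.5.
2.5·(9 − T) = 21 − T → 1.5·T = 22.5 − 21 = 1.5.
T = 1.5/1.5 = 1 dBV.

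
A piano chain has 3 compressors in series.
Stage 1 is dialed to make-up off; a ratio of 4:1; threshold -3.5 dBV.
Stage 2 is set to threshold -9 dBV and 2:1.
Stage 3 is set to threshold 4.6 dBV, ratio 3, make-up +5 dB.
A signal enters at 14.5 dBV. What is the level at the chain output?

Stage 1: 18 dB above -3.5 dBV, reduced 4:1 to 4.5 dB above → 1 dBV.
Stage 2: 10 dB above -9 dBV, reduced 2:1 to 5 dB above → -4 dBV.
Stage 3: -4 dBV ≤ 4.6 dBV, so stage 3 doesn't engage; make-up brings it to 1 dBV.

1 dBV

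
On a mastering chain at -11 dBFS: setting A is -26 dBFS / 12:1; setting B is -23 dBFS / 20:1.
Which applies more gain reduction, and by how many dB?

A, by 2.35 dB

A: GR = 15 − 15/12 = 13.75 dB.
B: GR = 12 − 12/20 = 11.4 dB.
A applies 2.35 dB more gain reduction.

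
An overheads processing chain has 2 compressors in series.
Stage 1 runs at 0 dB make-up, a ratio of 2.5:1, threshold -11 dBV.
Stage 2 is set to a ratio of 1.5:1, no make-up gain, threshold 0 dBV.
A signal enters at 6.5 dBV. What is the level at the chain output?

Stage 1: overshoot 17.5 dB → 17.5/2.5 = 7 dB → -4 dBV.
Stage 2: -4 dBV is at or below the 0 dBV threshold — no compression; output -4 dBV.

-4 dBV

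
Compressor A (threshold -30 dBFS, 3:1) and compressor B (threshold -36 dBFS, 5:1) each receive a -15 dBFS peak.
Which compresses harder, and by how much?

A: 15 dB over, compressed to 5 dB over, so 10 dB of GR.
B: 21 dB over, compressed to 4.2 dB over, so 16.8 dB of GR.
Difference: 6.8 dB in favour of B.

B, by 6.8 dB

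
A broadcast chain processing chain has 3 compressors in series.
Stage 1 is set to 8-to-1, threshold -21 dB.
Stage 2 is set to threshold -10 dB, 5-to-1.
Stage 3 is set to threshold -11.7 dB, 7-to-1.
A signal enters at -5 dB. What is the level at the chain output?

Stage 1: 16 dB above -21 dB, reduced 8:1 to 2 dB above → -19 dB.
Stage 2: below threshold (-19 ≤ -10); passes unchanged; output -19 dB.
Stage 3: -19 dB ≤ -11.7 dB, so stage 3 doesn't engage; output -19 dB.

-19 dB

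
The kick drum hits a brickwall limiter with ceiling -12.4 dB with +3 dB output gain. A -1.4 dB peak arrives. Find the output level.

The limiter clamps the peak to its -12.4 dB ceiling.
Output gain then adds 3 dB: -12.4 + 3 = -9.4 dB.

-9.4 dB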